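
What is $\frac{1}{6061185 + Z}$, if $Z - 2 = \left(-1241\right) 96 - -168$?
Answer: $\frac{1}{5942219} \approx 1.6829 \cdot 10^{-7}$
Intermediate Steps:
$Z = -118966$ ($Z = 2 - 118968 = -118966$)
$\frac{1}{6061185 + Z} = \frac{1}{6061185 - 118966} = \frac{1}{5942219}$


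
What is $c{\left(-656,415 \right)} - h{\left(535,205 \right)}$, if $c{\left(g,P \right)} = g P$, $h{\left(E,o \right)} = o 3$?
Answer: $-272855$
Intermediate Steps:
$h{\left(E,o \right)} = 3 o$
$c{\left(g,P \right)} = P g$
$c{\left(-656,415 \right)} - h{\left(535,205 \right)} = 415 \left(-656\right) - 3 \cdot 205 = -272240 - 615 = -272855$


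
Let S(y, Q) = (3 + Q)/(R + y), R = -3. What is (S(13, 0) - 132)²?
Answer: 1734489/100 ≈ 17345.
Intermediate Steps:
S(y, Q) = (3 + Q)/(-3 + y)
(S(13, 0) - 132)² = ((3 + 0)/(-3 + 13) - 132)² = (3/10 - 132)² = (-1317/10)² = 1734489/100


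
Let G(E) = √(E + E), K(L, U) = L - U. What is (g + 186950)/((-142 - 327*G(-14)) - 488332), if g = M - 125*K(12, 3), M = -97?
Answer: -50626841/133152814 + 474477*I*√7/932069698 ≈ -0.38022 + 0.0013468*I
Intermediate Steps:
G(E) = √2*√E (G(E) = √(2*E) = √2*√E)
g = -1222 (g = -97 - 125*(12 - 1*3) = -97 - 125*(12 - 3) = -97 - 125*9 = -97 - 1125 = -1222)
(g + 186950)/((-142 - 327*G(-14)) - 488332) = (-1222 + 186950)/((-142 - 327*√2*√(-14)) - 488332) = 185728/((-142 - 327*√2*I*√14) - 488332) = 185728/((-142 - 654*I*√7) - 488332) = 185728/(-488474 - 654*I*√7)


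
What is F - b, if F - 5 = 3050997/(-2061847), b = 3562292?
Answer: -7344893815086/2061847 ≈ -3.5623e+6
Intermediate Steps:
F = 7258238/2061847 (F = 5 + 3050997/(-2061847) = 5 + 3050997*(-1/2061847) = 5 - 3050997/2061847 = 7258238/2061847 ≈ 3.5203)
F - b = 7258238/2061847 - 1*3562292 = 7258238/2061847 - 3562292 = -7344893815086/2061847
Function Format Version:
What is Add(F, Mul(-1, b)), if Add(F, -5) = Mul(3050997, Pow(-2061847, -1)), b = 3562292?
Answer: Rational(-7344893815086, 2061847) ≈ -3.5623e+6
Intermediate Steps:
F = Rational(7258238, 2061847) (F = Add(5, Mul(3050997, Pow(-2061847, -1))) = Add(5, Mul(3050997, Rational(-1, 2061847))) = Add(5, Rational(-3050997, 2061847)) = Rational(7258238, 2061847) ≈ 3.5203)
Add(F, Mul(-1, b)) = Add(Rational(7258238, 2061847), Mul(-1, 3562292)) = Add(Rational(7258238, 2061847), -3562292) = Rational(-7344893815086, 2061847)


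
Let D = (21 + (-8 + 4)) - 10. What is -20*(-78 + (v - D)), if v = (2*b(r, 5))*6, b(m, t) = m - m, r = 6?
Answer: 1700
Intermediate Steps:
b(m, t) = 0
D = 7 (D = (21 - 4) - 10 = 17 - 10 = 7)
v = 0 (v = (2*0)*6 = 0*6 = 0)
-20*(-78 + (v - D)) = -20*(-78 + (0 - 1*7)) = -20*(-78 + (0 - 7)) = -20*(-78 - 7) = -20*(-85) = 1700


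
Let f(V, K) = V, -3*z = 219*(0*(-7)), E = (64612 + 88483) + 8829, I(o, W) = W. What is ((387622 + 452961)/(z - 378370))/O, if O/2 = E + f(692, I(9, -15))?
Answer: -840583/123058031840 ≈ -6.8308e-6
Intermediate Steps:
E = 161924 (E = 153095 + 8829 = 161924)
z = 0 (z = -73*0*(-7) = -73*0 = -1/3*0 = 0)
O = 325232 (O = 2*(161924 + 692) = 2*162616 = 325232)
((387622 + 452961)/(z - 378370))/O = ((387622 + 452961)/(0 - 378370))/325232 = (840583/(-378370))*(1/325232) = (840583*(-1/378370))*(1/325232) = -840583/378370*1/325232 = -840583/123058031840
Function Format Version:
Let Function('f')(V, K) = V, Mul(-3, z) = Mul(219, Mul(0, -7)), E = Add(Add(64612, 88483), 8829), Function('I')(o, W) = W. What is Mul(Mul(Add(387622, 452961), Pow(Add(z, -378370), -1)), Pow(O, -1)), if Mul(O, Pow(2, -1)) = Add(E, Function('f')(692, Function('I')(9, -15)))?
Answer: Rational(-840583, 123058031840) ≈ -6.8308e-6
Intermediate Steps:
E = 161924 (E = Add(153095, 8829) = 161924)
z = 0 (z = Mul(Rational(-1, 3), Mul(219, Mul(0, -7))) = Mul(Rational(-1, 3), Mul(219, 0)) = Mul(Rational(-1, 3), 0) = 0)
O = 325232 (O = Mul(2, Add(161924, 692)) = Mul(2, 162616) = 325232)
Mul(Mul(Add(387622, 452961), Pow(Add(z, -378370), -1)), Pow(O, -1)) = Mul(Mul(Add(387622, 452961), Pow(Add(0, -378370), -1)), Pow(325232, -1)) = Mul(Mul(840583, Pow(-378370, -1)), Rational(1, 325232)) = Mul(Mul(840583, Rational(-1, 378370)), Rational(1, 325232)) = Mul(Rational(-840583, 378370), Rational(1, 325232)) = Rational(-840583, 123058031840)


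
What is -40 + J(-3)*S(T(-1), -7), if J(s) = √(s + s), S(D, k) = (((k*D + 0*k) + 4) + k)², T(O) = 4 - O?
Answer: -40 + 1444*I*√6 ≈ -40.0 + 3537.1*I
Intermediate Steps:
S(D, k) = (4 + k + D*k)² (S(D, k) = (((D*k + 0) + 4) + k)² = ((D*k + 4) + k)² = ((4 + D*k) + k)² = (4 + k + D*k)²)
J(s) = √2*√s (J(s) = √(2*s) = √2*√s)
-40 + J(-3)*S(T(-1), -7) = -40 + (√2*√(-3))*(4 - 7 + (4 - 1*(-1))*(-7))² = -40 + (√2*(I*√3))*(4 - 7 + (4 + 1)*(-7))² = -40 + (I*√6)*(4 - 7 + 5*(-7))² = -40 + (I*√6)*(4 - 7 - 35)² = -40 + (I*√6)*(-38)² = -40 + (I*√6)*1444 = -40 + 1444*I*√6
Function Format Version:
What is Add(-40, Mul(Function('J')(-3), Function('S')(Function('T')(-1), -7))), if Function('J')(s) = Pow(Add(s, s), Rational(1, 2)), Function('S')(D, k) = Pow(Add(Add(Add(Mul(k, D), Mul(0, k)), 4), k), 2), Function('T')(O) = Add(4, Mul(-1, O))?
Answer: Add(-40, Mul(1444, I, Pow(6, Rational(1, 2)))) ≈ Add(-40.000, Mul(3537.1, I))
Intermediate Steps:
Function('S')(D, k) = Pow(Add(4, k, Mul(D, k)), 2) (Function('S')(D, k) = Pow(Add(Add(Add(Mul(D, k), 0), 4), k), 2) = Pow(Add(Add(Mul(D, k), 4), k), 2) = Pow(Add(Add(4, Mul(D, k)), k), 2) = Pow(Add(4, k, Mul(D, k)), 2))
Function('J')(s) = Mul(Pow(2, Rational(1, 2)), Pow(s, Rational(1, 2))) (Function('J')(s) = Pow(Mul(2, s), Rational(1, 2)) = Mul(Pow(2, Rational(1, 2)), Pow(s, Rational(1, 2))))
Add(-40, Mul(Function('J')(-3), Function('S')(Function('T')(-1), -7))) = Add(-40, Mul(Mul(Pow(2, Rational(1, 2)), Pow(-3, Rational(1, 2))), Pow(Add(4, -7, Mul(Add(4, Mul(-1, -1)), -7)), 2))) = Add(-40, Mul(Mul(Pow(2, Rational(1, 2)), Mul(I, Pow(3, Rational(1, 2)))), Pow(Add(4, -7, Mul(Add(4, 1), -7)), 2))) = Add(-40, Mul(Mul(I, Pow(6, Rational(1, 2))), Pow(Add(4, -7, Mul(5, -7)), 2))) = Add(-40, Mul(Mul(I, Pow(6, Rational(1, 2))), Pow(Add(4, -7, -35), 2))) = Add(-40, Mul(Mul(I, Pow(6, Rational(1, 2))), Pow(-38, 2))) = Add(-40, Mul(Mul(I, Pow(6, Rational(1, 2))), 1444)) = Add(-40, Mul(1444, I, Pow(6, Rational(1, 2))))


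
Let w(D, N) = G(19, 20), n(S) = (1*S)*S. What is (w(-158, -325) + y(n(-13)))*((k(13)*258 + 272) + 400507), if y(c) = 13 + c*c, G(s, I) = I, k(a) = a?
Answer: 11555779002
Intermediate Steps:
n(S) = S² (n(S) = S*S = S²)
w(D, N) = 20
y(c) = 13 + c²
(w(-158, -325) + y(n(-13)))*((k(13)*258 + 272) + 400507) = (20 + (13 + ((-13)²)²))*((13*258 + 272) + 400507) = (20 + (13 + 169²))*((3354 + 272) + 400507) = (20 + (13 + 28561))*(3626 + 400507) = (20 + 28574)*404133 = 28594*404133 = 11555779002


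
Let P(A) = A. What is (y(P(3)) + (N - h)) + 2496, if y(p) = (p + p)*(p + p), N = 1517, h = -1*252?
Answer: 4301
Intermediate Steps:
h = -252
y(p) = 4*p**2 (y(p) = (2*p)*(2*p) = 4*p**2)
(y(P(3)) + (N - h)) + 2496 = (4*3**2 + (1517 - 1*(-252))) + 2496 = (4*9 + (1517 + 252)) + 2496 = (36 + 1769) + 2496 = 1805 + 2496 = 4301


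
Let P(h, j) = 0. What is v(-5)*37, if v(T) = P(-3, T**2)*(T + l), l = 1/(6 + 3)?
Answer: 0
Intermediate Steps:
l = 1/9 ≈ 0.11111
v(T) = 0 (v(T) = 0*(T + 1/9) = 0*(1/9 + T) = 0)
v(-5)*37 = 0*37 = 0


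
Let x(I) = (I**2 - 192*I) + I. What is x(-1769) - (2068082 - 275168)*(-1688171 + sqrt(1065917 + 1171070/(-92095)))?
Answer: 3026748887534 - 1792914*sqrt(361618219494771)/18419 ≈ 3.0249e+12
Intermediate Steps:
x(I) = I**2 - 191*I
x(-1769) - (2068082 - 275168)*(-1688171 + sqrt(1065917 + 1171070/(-92095))) = -1769*(-191 - 1769) - (2068082 - 275168)*(-1688171 + sqrt(1065917 + 1171070/(-92095))) = -1769*(-1960) - 1792914*(-1688171 + sqrt(1065917 + 1171070*(-1/92095))) = 3467240 - 1792914*(-1688171 + sqrt(1065917 - 234214/18419)) = 3467240 - 1792914*(-1688171 + sqrt(19632891009/18419)) = 3467240 - 1792914*(-1688171 + sqrt(361618219494771)/18419) = 3467240 - (-3026745420294 + 1792914*sqrt(361618219494771)/18419) = 3467240 + (3026745420294 - 1792914*sqrt(361618219494771)/18419) = 3026748887534 - 1792914*sqrt(361618219494771)/18419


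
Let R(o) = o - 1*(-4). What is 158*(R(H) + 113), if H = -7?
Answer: 17380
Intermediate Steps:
R(o) = 4 + o (R(o) = o + 4 = 4 + o)
158*(R(H) + 113) = 158*((4 - 7) + 113) = 158*(-3 + 113) = 158*110 = 17380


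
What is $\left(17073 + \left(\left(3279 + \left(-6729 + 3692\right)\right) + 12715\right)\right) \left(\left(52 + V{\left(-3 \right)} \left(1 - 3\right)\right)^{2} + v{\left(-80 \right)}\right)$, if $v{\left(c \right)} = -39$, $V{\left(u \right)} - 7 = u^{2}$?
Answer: $10840830$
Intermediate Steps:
$V{\left(u \right)} = 7 + u^{2}$
$\left(17073 + \left(\left(3279 + \left(-6729 + 3692\right)\right) + 12715\right)\right) \left(\left(52 + V{\left(-3 \right)} \left(1 - 3\right)\right)^{2} + v{\left(-80 \right)}\right) = \left(17073 + \left(\left(3279 + \left(-6729 + 3692\right)\right) + 12715\right)\right) \left(\left(52 + \left(7 + \left(-3\right)^{2}\right) \left(1 - 3\right)\right)^{2} - 39\right) = \left(17073 + \left(\left(3279 - 3037\right) + 12715\right)\right) \left(\left(52 + \left(7 + 9\right) \left(-2\right)\right)^{2} - 39\right) = \left(17073 + \left(242 + 12715\right)\right) \left(\left(52 + 16 \left(-2\right)\right)^{2} - 39\right) = \left(17073 + 12957\right) \left(\left(52 - 32\right)^{2} - 39\right) = 30030 \left(20^{2} - 39\right) = 30030 \left(400 - 39\right) = 30030 \cdot 361 = 10840830$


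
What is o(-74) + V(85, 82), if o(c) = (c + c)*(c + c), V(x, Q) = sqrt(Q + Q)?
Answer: 21904 + 2*sqrt(41) ≈ 21917.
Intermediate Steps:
V(x, Q) = sqrt(2)*sqrt(Q) (V(x, Q) = sqrt(2*Q) = sqrt(2)*sqrt(Q))
o(c) = 4*c**2 (o(c) = (2*c)*(2*c) = 4*c**2)
o(-74) + V(85, 82) = 4*(-74)**2 + sqrt(2)*sqrt(82) = 4*5476 + 2*sqrt(41) = 21904 + 2*sqrt(41)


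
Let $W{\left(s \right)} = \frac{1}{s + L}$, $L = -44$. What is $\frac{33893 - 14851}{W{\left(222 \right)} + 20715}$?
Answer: $\frac{3389476}{3687271} \approx 0.91924$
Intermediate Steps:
$W{\left(s \right)} = \frac{1}{-44 + s}$ ($W{\left(s \right)} = \frac{1}{s - 44} = \frac{1}{-44 + s}$)
$\frac{33893 - 14851}{W{\left(222 \right)} + 20715} = \frac{33893 - 14851}{\frac{1}{-44 + 222} + 20715} = \frac{19042}{\frac{1}{178} + 20715} = \frac{19042}{\frac{3687271}{178}} = 19042 \cdot \frac{178}{3687271} = \frac{3389476}{3687271}$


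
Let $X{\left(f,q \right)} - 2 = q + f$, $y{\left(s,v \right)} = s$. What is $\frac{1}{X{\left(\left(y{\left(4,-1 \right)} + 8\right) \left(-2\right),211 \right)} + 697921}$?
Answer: $\frac{1}{698110} \approx 1.4324 \cdot 10^{-6}$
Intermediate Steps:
$X{\left(f,q \right)} = 2 + f + q$ ($X{\left(f,q \right)} = 2 + \left(q + f\right) = 2 + \left(f + q\right) = 2 + f + q$)
$\frac{1}{X{\left(\left(y{\left(4,-1 \right)} + 8\right) \left(-2\right),211 \right)} + 697921} = \frac{1}{\left(2 + \left(4 + 8\right) \left(-2\right) + 211\right) + 697921} = \frac{1}{\left(2 + 12 \left(-2\right) + 211\right) + 697921} = \frac{1}{\left(2 - 24 + 211\right) + 697921} = \frac{1}{189 + 697921} = \frac{1}{698110}$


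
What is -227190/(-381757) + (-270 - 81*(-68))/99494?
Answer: 12301842513/18991265479 ≈ 0.64776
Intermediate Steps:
-227190/(-381757) + (-270 - 81*(-68))/99494 = -227190*(-1/381757) + (-270 + 5508)*(1/99494) = 227190/381757 + 5238*(1/99494) = 227190/381757 + 2619/49747 = 12301842513/18991265479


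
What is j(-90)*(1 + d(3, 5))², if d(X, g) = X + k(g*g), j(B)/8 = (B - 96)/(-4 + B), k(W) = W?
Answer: 625704/47 ≈ 13313.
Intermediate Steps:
j(B) = 8*(-96 + B)/(-4 + B) (j(B) = 8*((B - 96)/(-4 + B)) = 8*((-96 + B)/(-4 + B)) = 8*(-96 + B)/(-4 + B))
d(X, g) = X + g² (d(X, g) = X + g*g = X + g²)
j(-90)*(1 + d(3, 5))² = (8*(-96 - 90)/(-4 - 90))*(1 + (3 + 5²))² = (8*(-186)/(-94))*(1 + (3 + 25))² = (8*(-1/94)*(-186))*(1 + 28)² = (744/47)*29² = (744/47)*841 = 625704/47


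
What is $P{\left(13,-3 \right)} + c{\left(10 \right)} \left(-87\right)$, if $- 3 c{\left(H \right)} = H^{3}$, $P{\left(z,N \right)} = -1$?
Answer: $28999$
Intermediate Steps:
$c{\left(H \right)} = - \frac{H^{3}}{3}$
$P{\left(13,-3 \right)} + c{\left(10 \right)} \left(-87\right) = -1 + - \frac{10^{3}}{3} \left(-87\right) = -1 + \left(- \frac{1}{3}\right) 1000 \left(-87\right) = -1 - -29000 = -1 + 29000 = 28999$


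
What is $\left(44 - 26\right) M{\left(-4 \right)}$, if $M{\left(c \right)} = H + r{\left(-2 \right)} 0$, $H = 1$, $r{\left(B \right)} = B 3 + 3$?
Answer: $18$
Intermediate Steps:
$r{\left(B \right)} = 3 + 3 B$ ($r{\left(B \right)} = 3 B + 3 = 3 + 3 B$)
$M{\left(c \right)} = 1$ ($M{\left(c \right)} = 1 + \left(3 + 3 \left(-2\right)\right) 0 = 1 + \left(3 - 6\right) 0 = 1 - 0 = 1 + 0 = 1$)
$\left(44 - 26\right) M{\left(-4 \right)} = \left(44 - 26\right) 1 = 18 \cdot 1 = 18$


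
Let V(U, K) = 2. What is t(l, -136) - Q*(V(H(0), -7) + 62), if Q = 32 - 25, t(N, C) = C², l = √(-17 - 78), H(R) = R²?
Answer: 18048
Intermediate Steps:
l = I*√95 (l = √(-95) = I*√95 ≈ 9.7468*I)
Q = 7
t(l, -136) - Q*(V(H(0), -7) + 62) = (-136)² - 7*(2 + 62) = 18496 - 7*64 = 18496 - 1*448 = 18496 - 448 = 18048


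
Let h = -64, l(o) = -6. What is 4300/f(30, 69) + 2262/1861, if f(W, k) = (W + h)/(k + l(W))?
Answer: -252033996/31637 ≈ -7966.4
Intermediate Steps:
f(W, k) = (-64 + W)/(-6 + k) (f(W, k) = (W - 64)/(k - 6) = (-64 + W)/(-6 + k))
4300/f(30, 69) + 2262/1861 = 4300/(((-64 + 30)/(-6 + 69))) + 2262/1861 = 4300/((-34/63)) + 2262*(1/1861) = 4300/(((1/63)*(-34))) + 2262/1861 = 4300/(-34/63) + 2262/1861 = 4300*(-63/34) + 2262/1861 = -135450/17 + 2262/1861 = -252033996/31637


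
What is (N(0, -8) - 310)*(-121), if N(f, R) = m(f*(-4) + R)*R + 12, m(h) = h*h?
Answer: 98010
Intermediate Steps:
m(h) = h²
N(f, R) = 12 + R*(R - 4*f)² (N(f, R) = (f*(-4) + R)²*R + 12 = (-4*f + R)²*R + 12 = (R - 4*f)²*R + 12 = R*(R - 4*f)² + 12 = 12 + R*(R - 4*f)²)
(N(0, -8) - 310)*(-121) = ((12 - 8*(-8 - 4*0)²) - 310)*(-121) = ((12 - 8*(-8 + 0)²) - 310)*(-121) = ((12 - 8*(-8)²) - 310)*(-121) = ((12 - 8*64) - 310)*(-121) = ((12 - 512) - 310)*(-121) = (-500 - 310)*(-121) = -810*(-121) = 98010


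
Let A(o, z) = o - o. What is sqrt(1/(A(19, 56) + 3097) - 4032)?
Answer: I*sqrt(38672557991)/3097 ≈ 63.498*I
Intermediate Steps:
A(o, z) = 0
sqrt(1/(A(19, 56) + 3097) - 4032) = sqrt(1/(0 + 3097) - 4032) = sqrt(1/3097 - 4032) = sqrt(-12487103/3097) = I*sqrt(38672557991)/3097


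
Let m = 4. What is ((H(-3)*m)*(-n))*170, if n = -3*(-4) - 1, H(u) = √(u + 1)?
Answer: -7480*I*√2 ≈ -10578.0*I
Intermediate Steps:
H(u) = √(1 + u)
n = 11 (n = 12 - 1 = 11)
((H(-3)*m)*(-n))*170 = ((√(1 - 3)*4)*(-1*11))*170 = ((√(-2)*4)*(-11))*170 = (((I*√2)*4)*(-11))*170 = ((4*I*√2)*(-11))*170 = -44*I*√2*170 = -7480*I*√2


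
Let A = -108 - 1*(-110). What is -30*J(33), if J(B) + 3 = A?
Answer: 30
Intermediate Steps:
A = 2 (A = -108 + 110 = 2)
J(B) = -1 (J(B) = -3 + 2 = -1)
-30*J(33) = -30*(-1) = 30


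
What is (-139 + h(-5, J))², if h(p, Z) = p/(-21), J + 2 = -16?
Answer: 8491396/441 ≈ 19255.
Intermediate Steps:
J = -18 (J = -2 - 16 = -18)
h(p, Z) = -p/21 (h(p, Z) = p*(-1/21) = -p/21)
(-139 + h(-5, J))² = (-139 - 1/21*(-5))² = (-139 + 5/21)² = (-2914/21)² = 8491396/441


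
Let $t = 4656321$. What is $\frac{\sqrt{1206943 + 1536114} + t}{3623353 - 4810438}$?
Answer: $- \frac{1552107}{395695} - \frac{\sqrt{2743057}}{1187085} \approx -3.9239$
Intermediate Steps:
$\frac{\sqrt{1206943 + 1536114} + t}{3623353 - 4810438} = \frac{\sqrt{1206943 + 1536114} + 4656321}{3623353 - 4810438} = \frac{\sqrt{2743057} + 4656321}{-1187085} = \left(4656321 + \sqrt{2743057}\right) \left(- \frac{1}{1187085}\right) = - \frac{1552107}{395695} - \frac{\sqrt{2743057}}{1187085}$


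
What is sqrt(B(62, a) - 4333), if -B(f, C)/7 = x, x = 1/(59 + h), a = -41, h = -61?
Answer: I*sqrt(17318)/2 ≈ 65.799*I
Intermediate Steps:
x = -1/2 (x = 1/(59 - 61) = 1/(-2) = -1/2 ≈ -0.50000)
B(f, C) = 7/2 (B(f, C) = -7*(-1/2) = 7/2)
sqrt(B(62, a) - 4333) = sqrt(7/2 - 4333) = sqrt(-8659/2) = I*sqrt(17318)/2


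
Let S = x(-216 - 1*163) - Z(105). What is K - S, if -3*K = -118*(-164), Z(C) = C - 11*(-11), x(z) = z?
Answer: -17537/3 ≈ -5845.7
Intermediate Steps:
Z(C) = 121 + C (Z(C) = C + 121 = 121 + C)
K = -19352/3 (K = -(-118)*(-164)/3 = -⅓*19352 = -19352/3 ≈ -6450.7)
S = -605 (S = (-216 - 1*163) - (121 + 105) = (-216 - 163) - 1*226 = -379 - 226 = -605)
K - S = -19352/3 - 1*(-605) = -19352/3 + 605 = -17537/3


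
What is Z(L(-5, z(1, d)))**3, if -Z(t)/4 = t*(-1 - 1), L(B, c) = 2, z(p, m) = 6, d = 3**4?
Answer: 4096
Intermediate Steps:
d = 81
Z(t) = 8*t (Z(t) = -4*t*(-1 - 1) = -4*t*(-2) = -(-8)*t = 8*t)
Z(L(-5, z(1, d)))**3 = (8*2)**3 = 16**3 = 4096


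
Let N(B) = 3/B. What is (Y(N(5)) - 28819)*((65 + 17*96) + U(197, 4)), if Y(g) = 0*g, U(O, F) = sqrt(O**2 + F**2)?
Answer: -48905843 - 144095*sqrt(1553) ≈ -5.4584e+7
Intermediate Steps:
U(O, F) = sqrt(F**2 + O**2)
Y(g) = 0
(Y(N(5)) - 28819)*((65 + 17*96) + U(197, 4)) = (0 - 28819)*((65 + 17*96) + sqrt(4**2 + 197**2)) = -28819*((65 + 1632) + sqrt(16 + 38809)) = -28819*(1697 + sqrt(38825)) = -28819*(1697 + 5*sqrt(1553)) = -48905843 - 144095*sqrt(1553)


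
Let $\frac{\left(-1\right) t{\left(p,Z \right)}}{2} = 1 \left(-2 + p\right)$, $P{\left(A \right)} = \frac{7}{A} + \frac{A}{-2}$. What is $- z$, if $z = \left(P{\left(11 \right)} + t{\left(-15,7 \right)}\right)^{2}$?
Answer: $- \frac{410881}{484} \approx -848.93$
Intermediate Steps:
$P{\left(A \right)} = \frac{7}{A} - \frac{A}{2}$ ($P{\left(A \right)} = \frac{7}{A} + A \left(- \frac{1}{2}\right) = \frac{7}{A} - \frac{A}{2}$)
$t{\left(p,Z \right)} = 4 - 2 p$ ($t{\left(p,Z \right)} = - 2 \cdot 1 \left(-2 + p\right) = - 2 \left(-2 + p\right) = 4 - 2 p$)
$z = \frac{410881}{484}$ ($z = \left(\left(\frac{7}{11} - \frac{11}{2}\right) + \left(4 - -30\right)\right)^{2} = \left(\left(7 \cdot \frac{1}{11} - \frac{11}{2}\right) + \left(4 + 30\right)\right)^{2} = \left(\left(\frac{7}{11} - \frac{11}{2}\right) + 34\right)^{2} = \left(- \frac{107}{22} + 34\right)^{2} = \left(\frac{641}{22}\right)^{2} = \frac{410881}{484} \approx 848.93$)
$- z = \left(-1\right) \frac{410881}{484} = - \frac{410881}{484}$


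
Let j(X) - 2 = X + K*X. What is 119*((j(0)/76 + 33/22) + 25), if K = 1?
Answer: 59976/19 ≈ 3156.6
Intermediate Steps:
j(X) = 2 + 2*X (j(X) = 2 + (X + 1*X) = 2 + (X + X) = 2 + 2*X)
119*((j(0)/76 + 33/22) + 25) = 119*(((2 + 2*0)/76 + 33/22) + 25) = 119*(((2 + 0)*(1/76) + 33*(1/22)) + 25) = 119*((2*(1/76) + 3/2) + 25) = 119*((1/38 + 3/2) + 25) = 119*(29/19 + 25) = 119*(504/19) = 59976/19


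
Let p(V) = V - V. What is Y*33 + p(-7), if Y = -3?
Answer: -99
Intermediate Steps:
p(V) = 0
Y*33 + p(-7) = -3*33 + 0 = -99 + 0 = -99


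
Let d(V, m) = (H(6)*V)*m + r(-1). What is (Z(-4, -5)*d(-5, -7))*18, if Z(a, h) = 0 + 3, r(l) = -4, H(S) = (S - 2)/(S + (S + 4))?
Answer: 513/2 ≈ 256.50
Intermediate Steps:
H(S) = (-2 + S)/(4 + 2*S) (H(S) = (-2 + S)/(S + (4 + S)) = (-2 + S)/(4 + 2*S))
d(V, m) = -4 + V*m/4 (d(V, m) = (((-2 + 6)/(2*(2 + 6)))*V)*m - 4 = (((½)*4/8)*V)*m - 4 = (((½)*(⅛)*4)*V)*m - 4 = (V/4)*m - 4 = V*m/4 - 4 = -4 + V*m/4)
Z(a, h) = 3
(Z(-4, -5)*d(-5, -7))*18 = (3*(-4 + (¼)*(-5)*(-7)))*18 = (3*(-4 + 35/4))*18 = (3*(19/4))*18 = (57/4)*18 = 513/2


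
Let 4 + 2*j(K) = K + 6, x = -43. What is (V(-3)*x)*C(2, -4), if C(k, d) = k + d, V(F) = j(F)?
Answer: -43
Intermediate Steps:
j(K) = 1 + K/2 (j(K) = -2 + (K + 6)/2 = -2 + (6 + K)/2 = -2 + (3 + K/2) = 1 + K/2)
V(F) = 1 + F/2
C(k, d) = d + k
(V(-3)*x)*C(2, -4) = ((1 + (½)*(-3))*(-43))*(-4 + 2) = ((1 - 3/2)*(-43))*(-2) = -½*(-43)*(-2) = (43/2)*(-2) = -43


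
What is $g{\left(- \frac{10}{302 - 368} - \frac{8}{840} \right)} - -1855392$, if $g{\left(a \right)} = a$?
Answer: $\frac{2142977924}{1155} \approx 1.8554 \cdot 10^{6}$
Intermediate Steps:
$g{\left(- \frac{10}{302 - 368} - \frac{8}{840} \right)} - -1855392 = \left(- \frac{10}{302 - 368} - \frac{8}{840}\right) - -1855392 = \left(- \frac{10}{302 - 368} - \frac{1}{105}\right) + 1855392 = \left(- \frac{10}{-66} - \frac{1}{105}\right) + 1855392 = \left(\left(-10\right) \left(- \frac{1}{66}\right) - \frac{1}{105}\right) + 1855392 = \left(\frac{5}{33} - \frac{1}{105}\right) + 1855392 = \frac{164}{1155} + 1855392 = \frac{2142977924}{1155}$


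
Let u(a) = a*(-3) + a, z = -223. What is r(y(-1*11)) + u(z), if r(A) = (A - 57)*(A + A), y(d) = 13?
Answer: -698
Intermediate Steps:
u(a) = -2*a (u(a) = -3*a + a = -2*a)
r(A) = 2*A*(-57 + A) (r(A) = (-57 + A)*(2*A) = 2*A*(-57 + A))
r(y(-1*11)) + u(z) = 2*13*(-57 + 13) - 2*(-223) = 2*13*(-44) + 446 = -1144 + 446 = -698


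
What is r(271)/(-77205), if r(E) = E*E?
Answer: -73441/77205 ≈ -0.95125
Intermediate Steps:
r(E) = E²
r(271)/(-77205) = 271²/(-77205) = 73441*(-1/77205) = -73441/77205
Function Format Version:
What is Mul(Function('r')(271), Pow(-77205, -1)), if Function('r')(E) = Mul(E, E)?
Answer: Rational(-73441, 77205) ≈ -0.95125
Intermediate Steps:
Function('r')(E) = Pow(E, 2)
Mul(Function('r')(271), Pow(-77205, -1)) = Mul(Pow(271, 2), Pow(-77205, -1)) = Mul(73441, Rational(-1, 77205)) = Rational(-73441, 77205)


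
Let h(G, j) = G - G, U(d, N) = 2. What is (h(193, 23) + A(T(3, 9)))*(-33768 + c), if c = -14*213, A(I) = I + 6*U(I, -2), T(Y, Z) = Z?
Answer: -771750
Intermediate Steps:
h(G, j) = 0
A(I) = 12 + I (A(I) = I + 6*2 = I + 12 = 12 + I)
c = -2982
(h(193, 23) + A(T(3, 9)))*(-33768 + c) = (0 + (12 + 9))*(-33768 - 2982) = (0 + 21)*(-36750) = 21*(-36750) = -771750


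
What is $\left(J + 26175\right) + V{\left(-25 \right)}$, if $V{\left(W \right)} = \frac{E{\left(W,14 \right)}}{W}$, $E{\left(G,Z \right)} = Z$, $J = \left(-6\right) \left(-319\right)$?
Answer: $\frac{702211}{25} \approx 28088.0$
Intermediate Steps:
$J = 1914$
$V{\left(W \right)} = \frac{14}{W}$
$\left(J + 26175\right) + V{\left(-25 \right)} = \left(1914 + 26175\right) + \frac{14}{-25} = 28089 + 14 \left(- \frac{1}{25}\right) = 28089 - \frac{14}{25} = \frac{702211}{25}$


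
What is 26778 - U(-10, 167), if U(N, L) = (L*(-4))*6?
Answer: 30786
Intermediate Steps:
U(N, L) = -24*L (U(N, L) = -4*L*6 = -24*L)
26778 - U(-10, 167) = 26778 - (-24)*167 = 26778 - 1*(-4008) = 26778 + 4008 = 30786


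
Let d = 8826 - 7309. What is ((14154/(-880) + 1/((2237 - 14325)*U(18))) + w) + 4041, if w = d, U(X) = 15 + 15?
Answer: 22106924227/3989040 ≈ 5541.9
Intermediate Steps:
U(X) = 30
d = 1517
w = 1517
((14154/(-880) + 1/((2237 - 14325)*U(18))) + w) + 4041 = ((14154/(-880) + 1/((2237 - 14325)*30)) + 1517) + 4041 = ((14154*(-1/880) + (1/30)/(-12088)) + 1517) + 4041 = ((-7077/440 - 1/12088*1/30) + 1517) + 4041 = ((-7077/440 - 1/362640) + 1517) + 4041 = (-64160093/3989040 + 1517) + 4041 = 5987213587/3989040 + 4041 = 22106924227/3989040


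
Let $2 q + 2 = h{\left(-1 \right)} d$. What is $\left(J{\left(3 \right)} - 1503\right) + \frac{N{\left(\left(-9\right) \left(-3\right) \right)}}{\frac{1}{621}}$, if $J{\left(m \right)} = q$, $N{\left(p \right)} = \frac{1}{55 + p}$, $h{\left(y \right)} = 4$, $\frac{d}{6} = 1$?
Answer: $- \frac{121723}{82} \approx -1484.4$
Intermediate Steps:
$d = 6$ ($d = 6 \cdot 1 = 6$)
$q = 11$ ($q = -1 + \frac{4 \cdot 6}{2} = -1 + \frac{1}{2} \cdot 24 = -1 + 12 = 11$)
$J{\left(m \right)} = 11$
$\left(J{\left(3 \right)} - 1503\right) + \frac{N{\left(\left(-9\right) \left(-3\right) \right)}}{\frac{1}{621}} = \left(11 - 1503\right) + \frac{1}{\left(55 - -27\right) \frac{1}{621}} = -1492 + \frac{\frac{1}{\frac{1}{621}}}{55 + 27} = -1492 + \frac{1}{82} \cdot 621 = -1492 + \frac{621}{82} = - \frac{121723}{82}$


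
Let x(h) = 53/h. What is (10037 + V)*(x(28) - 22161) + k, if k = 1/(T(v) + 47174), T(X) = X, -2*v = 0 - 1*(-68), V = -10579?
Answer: 3963137698857/329980 ≈ 1.2010e+7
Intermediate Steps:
v = -34 (v = -(0 - 1*(-68))/2 = -(0 + 68)/2 = -½*68 = -34)
k = 1/47140 (k = 1/(-34 + 47174) = 1/47140 ≈ 2.1213e-5)
(10037 + V)*(x(28) - 22161) + k = (10037 - 10579)*(53/28 - 22161) + 1/47140 = -542*(53*(1/28) - 22161) + 1/47140 = -542*(53/28 - 22161) + 1/47140 = -542*(-620455/28) + 1/47140 = 168143305/14 + 1/47140 = 3963137698857/329980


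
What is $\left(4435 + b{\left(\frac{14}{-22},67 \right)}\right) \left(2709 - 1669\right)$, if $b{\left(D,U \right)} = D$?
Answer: $\frac{50729120}{11} \approx 4.6117 \cdot 10^{6}$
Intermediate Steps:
$\left(4435 + b{\left(\frac{14}{-22},67 \right)}\right) \left(2709 - 1669\right) = \left(4435 + \frac{14}{-22}\right) \left(2709 - 1669\right) = \left(4435 + 14 \left(- \frac{1}{22}\right)\right) 1040 = \left(4435 - \frac{7}{11}\right) 1040 = \frac{48778}{11} \cdot 1040 = \frac{50729120}{11}$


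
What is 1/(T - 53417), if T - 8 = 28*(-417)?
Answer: -1/65085 ≈ -1.5365e-5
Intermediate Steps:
T = -11668 (T = 8 + 28*(-417) = 8 - 11676 = -11668)
1/(T - 53417) = 1/(-11668 - 53417) = 1/(-65085) = -1/65085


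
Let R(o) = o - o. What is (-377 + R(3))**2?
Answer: 142129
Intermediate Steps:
R(o) = 0
(-377 + R(3))**2 = (-377 + 0)**2 = (-377)**2 = 142129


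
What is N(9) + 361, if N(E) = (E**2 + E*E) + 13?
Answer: 536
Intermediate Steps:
N(E) = 13 + 2*E**2 (N(E) = (E**2 + E**2) + 13 = 2*E**2 + 13 = 13 + 2*E**2)
N(9) + 361 = (13 + 2*9**2) + 361 = (13 + 2*81) + 361 = (13 + 162) + 361 = 175 + 361 = 536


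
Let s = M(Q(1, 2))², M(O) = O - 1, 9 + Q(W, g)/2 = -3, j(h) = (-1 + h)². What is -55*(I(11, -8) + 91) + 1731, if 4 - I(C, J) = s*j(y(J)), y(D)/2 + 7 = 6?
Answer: 305881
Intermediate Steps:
y(D) = -2 (y(D) = -14 + 2*6 = -14 + 12 = -2)
Q(W, g) = -24 (Q(W, g) = -18 + 2*(-3) = -18 - 6 = -24)
M(O) = -1 + O
s = 625 (s = (-1 - 24)² = (-25)² = 625)
I(C, J) = -5621 (I(C, J) = 4 - 625*(-1 - 2)² = 4 - 625*(-3)² = 4 - 625*9 = 4 - 1*5625 = 4 - 5625 = -5621)
-55*(I(11, -8) + 91) + 1731 = -55*(-5621 + 91) + 1731 = -55*(-5530) + 1731 = 304150 + 1731 = 305881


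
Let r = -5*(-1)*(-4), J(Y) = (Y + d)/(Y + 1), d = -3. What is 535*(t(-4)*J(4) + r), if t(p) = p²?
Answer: -8988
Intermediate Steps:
J(Y) = (-3 + Y)/(1 + Y) (J(Y) = (Y - 3)/(Y + 1) = (-3 + Y)/(1 + Y))
r = -20 (r = 5*(-4) = -20)
535*(t(-4)*J(4) + r) = 535*((-4)²*((-3 + 4)/(1 + 4)) - 20) = 535*(16*(1/5) - 20) = 535*(16*((⅕)*1) - 20) = 535*(16*(⅕) - 20) = 535*(16/5 - 20) = 535*(-84/5) = -8988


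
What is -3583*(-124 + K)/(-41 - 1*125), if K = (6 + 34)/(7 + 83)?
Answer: -1992148/747 ≈ -2666.9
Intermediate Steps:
K = 4/9 (K = 40/90 = 40*(1/90) = 4/9 ≈ 0.44444)
-3583*(-124 + K)/(-41 - 1*125) = -3583*(-124 + 4/9)/(-41 - 1*125) = -(-3984296)/(9*(-41 - 125)) = -(-3984296)/(9*(-166)) = -(-3984296)*(-1)/(9*166) = -3583*556/747 = -1992148/747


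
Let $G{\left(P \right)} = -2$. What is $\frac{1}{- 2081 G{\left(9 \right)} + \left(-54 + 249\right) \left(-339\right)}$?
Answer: $- \frac{1}{61943} \approx -1.6144 \cdot 10^{-5}$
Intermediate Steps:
$\frac{1}{- 2081 G{\left(9 \right)} + \left(-54 + 249\right) \left(-339\right)} = \frac{1}{\left(-2081\right) \left(-2\right) + \left(-54 + 249\right) \left(-339\right)} = \frac{1}{4162 + 195 \left(-339\right)} = \frac{1}{4162 - 66105} = \frac{1}{-61943} = - \frac{1}{61943}$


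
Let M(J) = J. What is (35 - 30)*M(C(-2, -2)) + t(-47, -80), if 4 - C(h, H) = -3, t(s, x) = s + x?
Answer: -92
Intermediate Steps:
C(h, H) = 7 (C(h, H) = 4 - 1*(-3) = 4 + 3 = 7)
(35 - 30)*M(C(-2, -2)) + t(-47, -80) = (35 - 30)*7 + (-47 - 80) = 5*7 - 127 = 35 - 127 = -92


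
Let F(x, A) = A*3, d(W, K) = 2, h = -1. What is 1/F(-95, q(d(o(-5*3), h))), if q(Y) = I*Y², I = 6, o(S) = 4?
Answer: 1/72 ≈ 0.013889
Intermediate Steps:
q(Y) = 6*Y²
F(x, A) = 3*A
1/F(-95, q(d(o(-5*3), h))) = 1/(3*(6*2²)) = 1/(3*(6*4)) = 1/(3*24) = 1/72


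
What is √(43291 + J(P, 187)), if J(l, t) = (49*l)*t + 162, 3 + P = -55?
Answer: I*√488001 ≈ 698.57*I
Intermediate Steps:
P = -58 (P = -3 - 55 = -58)
J(l, t) = 162 + 49*l*t (J(l, t) = 49*l*t + 162 = 162 + 49*l*t)
√(43291 + J(P, 187)) = √(43291 + (162 + 49*(-58)*187)) = √(43291 + (162 - 531454)) = √(43291 - 531292) = √(-488001) = I*√488001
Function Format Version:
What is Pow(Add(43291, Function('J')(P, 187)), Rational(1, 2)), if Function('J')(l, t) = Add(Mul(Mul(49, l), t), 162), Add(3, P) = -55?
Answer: Mul(I, Pow(488001, Rational(1, 2))) ≈ Mul(698.57, I)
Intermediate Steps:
P = -58 (P = Add(-3, -55) = -58)
Function('J')(l, t) = Add(162, Mul(49, l, t)) (Function('J')(l, t) = Add(Mul(49, l, t), 162) = Add(162, Mul(49, l, t)))
Pow(Add(43291, Function('J')(P, 187)), Rational(1, 2)) = Pow(Add(43291, Add(162, Mul(49, -58, 187))), Rational(1, 2)) = Pow(Add(43291, Add(162, -531454)), Rational(1, 2)) = Pow(Add(43291, -531292), Rational(1, 2)) = Pow(-488001, Rational(1, 2)) = Mul(I, Pow(488001, Rational(1, 2)))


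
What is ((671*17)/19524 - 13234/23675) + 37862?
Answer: 17500990443509/462230700 ≈ 37862.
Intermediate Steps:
((671*17)/19524 - 13234/23675) + 37862 = (11407*(1/19524) - 13234*1/23675) + 37862 = (11407/19524 - 13234/23675) + 37862 = 11680109/462230700 + 37862 = 17500990443509/462230700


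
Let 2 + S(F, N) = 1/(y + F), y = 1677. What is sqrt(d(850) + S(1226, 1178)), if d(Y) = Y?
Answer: 11*sqrt(59061535)/2903 ≈ 29.120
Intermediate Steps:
S(F, N) = -2 + 1/(1677 + F)
sqrt(d(850) + S(1226, 1178)) = sqrt(850 + (-3353 - 2*1226)/(1677 + 1226)) = sqrt(850 + (-3353 - 2452)/2903) = sqrt(850 + (1/2903)*(-5805)) = sqrt(850 - 5805/2903) = sqrt(2461745/2903) = 11*sqrt(59061535)/2903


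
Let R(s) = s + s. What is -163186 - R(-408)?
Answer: -162370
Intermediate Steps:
R(s) = 2*s
-163186 - R(-408) = -163186 - 2*(-408) = -163186 - 1*(-816) = -163186 + 816 = -162370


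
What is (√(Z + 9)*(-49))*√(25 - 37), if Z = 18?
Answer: -882*I ≈ -882.0*I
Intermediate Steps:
(√(Z + 9)*(-49))*√(25 - 37) = (√(18 + 9)*(-49))*√(25 - 37) = (√27*(-49))*√(-12) = ((3*√3)*(-49))*(2*I*√3) = (-147*√3)*(2*I*√3) = -882*I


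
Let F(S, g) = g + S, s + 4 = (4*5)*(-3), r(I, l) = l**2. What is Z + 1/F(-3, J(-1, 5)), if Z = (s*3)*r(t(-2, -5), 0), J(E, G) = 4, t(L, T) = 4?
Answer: 1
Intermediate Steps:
s = -64 (s = -4 + (4*5)*(-3) = -4 + 20*(-3) = -4 - 60 = -64)
F(S, g) = S + g
Z = 0 (Z = -64*3*0**2 = -192*0 = 0)
Z + 1/F(-3, J(-1, 5)) = 0 + 1/(-3 + 4) = 0 + 1/1 = 0 + 1 = 1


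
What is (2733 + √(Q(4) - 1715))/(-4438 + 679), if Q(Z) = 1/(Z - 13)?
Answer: -911/1253 - 2*I*√3859/11277 ≈ -0.72705 - 0.011017*I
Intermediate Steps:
Q(Z) = 1/(-13 + Z)
(2733 + √(Q(4) - 1715))/(-4438 + 679) = (2733 + √(1/(-13 + 4) - 1715))/(-4438 + 679) = (2733 + √(1/(-9) - 1715))/(-3759) = (2733 + √(-⅑ - 1715))*(-1/3759) = (2733 + √(-15436/9))*(-1/3759) = (2733 + 2*I*√3859/3)*(-1/3759) = -911/1253 - 2*I*√3859/11277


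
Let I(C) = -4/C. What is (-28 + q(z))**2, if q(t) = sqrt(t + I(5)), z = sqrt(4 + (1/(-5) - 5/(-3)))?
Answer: (420 - sqrt(15)*sqrt(-12 + sqrt(1230)))**2/225 ≈ 716.09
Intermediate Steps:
z = sqrt(1230)/15 (z = sqrt(4 + (1*(-1/5) - 5*(-1/3))) = sqrt(4 + (-1/5 + 5/3)) = sqrt(4 + 22/15) = sqrt(82/15) = sqrt(1230)/15 ≈ 2.3381)
q(t) = sqrt(-4/5 + t) (q(t) = sqrt(t - 4/5) = sqrt(-4/5 + t))
(-28 + q(z))**2 = (-28 + sqrt(-20 + 25*(sqrt(1230)/15))/5)**2 = (-28 + sqrt(-20 + 5*sqrt(1230)/3)/5)**2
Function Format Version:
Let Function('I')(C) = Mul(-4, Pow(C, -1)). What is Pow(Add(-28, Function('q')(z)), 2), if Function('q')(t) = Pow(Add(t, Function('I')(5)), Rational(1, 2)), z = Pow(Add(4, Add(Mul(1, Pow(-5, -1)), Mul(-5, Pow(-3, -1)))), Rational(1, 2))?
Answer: Mul(Rational(1, 225), Pow(Add(420, Mul(-1, Pow(15, Rational(1, 2)), Pow(Add(-12, Pow(1230, Rational(1, 2))), Rational(1, 2)))), 2)) ≈ 716.09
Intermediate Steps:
z = Mul(Rational(1, 15), Pow(1230, Rational(1, 2))) (z = Pow(Add(4, Add(Mul(1, Rational(-1, 5)), Mul(-5, Rational(-1, 3)))), Rational(1, 2)) = Pow(Add(4, Add(Rational(-1, 5), Rational(5, 3))), Rational(1, 2)) = Pow(Add(4, Rational(22, 15)), Rational(1, 2)) = Pow(Rational(82, 15), Rational(1, 2)) = Mul(Rational(1, 15), Pow(1230, Rational(1, 2))) ≈ 2.3381)
Function('q')(t) = Pow(Add(Rational(-4, 5), t), Rational(1, 2)) (Function('q')(t) = Pow(Add(t, Mul(-4, Pow(5, -1))), Rational(1, 2)) = Pow(Add(t, Mul(-4, Rational(1, 5))), Rational(1, 2)) = Pow(Add(t, Rational(-4, 5)), Rational(1, 2)) = Pow(Add(Rational(-4, 5), t), Rational(1, 2)))
Pow(Add(-28, Function('q')(z)), 2) = Pow(Add(-28, Mul(Rational(1, 5), Pow(Add(-20, Mul(25, Mul(Rational(1, 15), Pow(1230, Rational(1, 2))))), Rational(1, 2)))), 2) = Pow(Add(-28, Mul(Rational(1, 5), Pow(Add(-20, Mul(Rational(5, 3), Pow(1230, Rational(1, 2)))), Rational(1, 2)))), 2)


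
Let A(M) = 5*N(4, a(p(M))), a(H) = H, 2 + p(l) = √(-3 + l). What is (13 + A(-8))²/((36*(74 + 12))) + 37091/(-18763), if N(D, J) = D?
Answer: -361689/222568 ≈ -1.6251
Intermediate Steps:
p(l) = -2 + √(-3 + l)
A(M) = 20 (A(M) = 5*4 = 20)
(13 + A(-8))²/((36*(74 + 12))) + 37091/(-18763) = (13 + 20)²/((36*(74 + 12))) + 37091/(-18763) = 33²/((36*86)) + 37091*(-1/18763) = 1089/3096 - 1279/647 = 1089*(1/3096) - 1279/647 = 121/344 - 1279/647 = -361689/222568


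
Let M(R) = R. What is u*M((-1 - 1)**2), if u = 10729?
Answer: 42916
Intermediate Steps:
u*M((-1 - 1)**2) = 10729*(-1 - 1)**2 = 10729*(-2)**2 = 10729*4 = 42916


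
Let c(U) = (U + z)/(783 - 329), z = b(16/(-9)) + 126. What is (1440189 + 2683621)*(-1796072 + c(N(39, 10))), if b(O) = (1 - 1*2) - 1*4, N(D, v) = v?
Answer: -1681311475961085/227 ≈ -7.4067e+12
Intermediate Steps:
b(O) = -5 (b(O) = (1 - 2) - 4 = -1 - 4 = -5)
z = 121 (z = -5 + 126 = 121)
c(U) = 121/454 + U/454 (c(U) = (U + 121)/(783 - 329) = (121 + U)/454 = (121 + U)*(1/454) = 121/454 + U/454)
(1440189 + 2683621)*(-1796072 + c(N(39, 10))) = (1440189 + 2683621)*(-1796072 + (121/454 + (1/454)*10)) = 4123810*(-1796072 + (121/454 + 5/227)) = 4123810*(-1796072 + 131/454) = 4123810*(-815416557/454) = -1681311475961085/227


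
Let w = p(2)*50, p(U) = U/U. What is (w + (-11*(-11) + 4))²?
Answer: 30625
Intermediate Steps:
p(U) = 1
w = 50 (w = 1*50 = 50)
(w + (-11*(-11) + 4))² = (50 + (-11*(-11) + 4))² = (50 + (121 + 4))² = (50 + 125)² = 175² = 30625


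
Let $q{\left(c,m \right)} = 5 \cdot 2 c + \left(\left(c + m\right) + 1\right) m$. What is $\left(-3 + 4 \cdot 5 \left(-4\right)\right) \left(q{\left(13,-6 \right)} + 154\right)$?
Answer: $-19588$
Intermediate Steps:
$q{\left(c,m \right)} = 10 c + m \left(1 + c + m\right)$ ($q{\left(c,m \right)} = 10 c + \left(1 + c + m\right) m = 10 c + m \left(1 + c + m\right)$)
$\left(-3 + 4 \cdot 5 \left(-4\right)\right) \left(q{\left(13,-6 \right)} + 154\right) = \left(-3 + 4 \cdot 5 \left(-4\right)\right) \left(\left(-6 + \left(-6\right)^{2} + 10 \cdot 13 + 13 \left(-6\right)\right) + 154\right) = \left(-3 + 20 \left(-4\right)\right) \left(\left(-6 + 36 + 130 - 78\right) + 154\right) = \left(-3 - 80\right) \left(82 + 154\right) = \left(-83\right) 236 = -19588$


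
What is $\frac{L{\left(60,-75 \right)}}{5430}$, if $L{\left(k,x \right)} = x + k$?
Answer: $- \frac{1}{362} \approx -0.0027624$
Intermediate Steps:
$L{\left(k,x \right)} = k + x$
$\frac{L{\left(60,-75 \right)}}{5430} = \frac{60 - 75}{5430} = \left(-15\right) \frac{1}{5430} = - \frac{1}{362}$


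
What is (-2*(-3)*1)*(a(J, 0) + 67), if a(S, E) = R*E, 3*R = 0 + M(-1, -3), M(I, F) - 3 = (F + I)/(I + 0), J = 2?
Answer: 402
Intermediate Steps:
M(I, F) = 3 + (F + I)/I (M(I, F) = 3 + (F + I)/(I + 0) = 3 + (F + I)/I)
R = 7/3 (R = (0 + (4 - 3/(-1)))/3 = (0 + (4 - 3*(-1)))/3 = (0 + (4 + 3))/3 = (0 + 7)/3 = (⅓)*7 = 7/3 ≈ 2.3333)
a(S, E) = 7*E/3
(-2*(-3)*1)*(a(J, 0) + 67) = (-2*(-3)*1)*((7/3)*0 + 67) = (6*1)*(0 + 67) = 6*67 = 402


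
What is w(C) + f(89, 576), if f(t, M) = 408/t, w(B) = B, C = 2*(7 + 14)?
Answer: 4146/89 ≈ 46.584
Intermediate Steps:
C = 42 (C = 2*21 = 42)
w(C) + f(89, 576) = 42 + 408/89 = 4146/89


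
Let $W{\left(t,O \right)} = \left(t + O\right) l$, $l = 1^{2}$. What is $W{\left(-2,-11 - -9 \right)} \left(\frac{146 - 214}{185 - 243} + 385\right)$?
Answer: $- \frac{44796}{29} \approx -1544.7$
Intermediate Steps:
$l = 1$
$W{\left(t,O \right)} = O + t$ ($W{\left(t,O \right)} = \left(t + O\right) 1 = \left(O + t\right) 1 = O + t$)
$W{\left(-2,-11 - -9 \right)} \left(\frac{146 - 214}{185 - 243} + 385\right) = \left(\left(-11 - -9\right) - 2\right) \left(\frac{146 - 214}{185 - 243} + 385\right) = \left(\left(-11 + 9\right) - 2\right) \left(- \frac{68}{-58} + 385\right) = \left(-2 - 2\right) \left(\left(-68\right) \left(- \frac{1}{58}\right) + 385\right) = - 4 \left(\frac{34}{29} + 385\right) = \left(-4\right) \frac{11199}{29} = - \frac{44796}{29}$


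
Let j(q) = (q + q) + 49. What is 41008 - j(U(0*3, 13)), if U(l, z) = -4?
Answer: 40967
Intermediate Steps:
j(q) = 49 + 2*q (j(q) = 2*q + 49 = 49 + 2*q)
41008 - j(U(0*3, 13)) = 41008 - (49 + 2*(-4)) = 41008 - (49 - 8) = 41008 - 1*41 = 41008 - 41 = 40967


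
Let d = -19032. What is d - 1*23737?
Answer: -42769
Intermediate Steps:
d - 1*23737 = -19032 - 1*23737 = -19032 - 23737 = -42769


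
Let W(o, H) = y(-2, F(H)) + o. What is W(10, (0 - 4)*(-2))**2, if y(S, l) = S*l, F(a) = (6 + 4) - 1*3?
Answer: 16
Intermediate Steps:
F(a) = 7 (F(a) = 10 - 3 = 7)
W(o, H) = -14 + o (W(o, H) = -2*7 + o = -14 + o)
W(10, (0 - 4)*(-2))**2 = (-14 + 10)**2 = (-4)**2 = 16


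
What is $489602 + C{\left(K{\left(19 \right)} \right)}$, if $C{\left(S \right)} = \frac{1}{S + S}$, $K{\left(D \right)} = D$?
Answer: $\frac{18604877}{38} \approx 4.896 \cdot 10^{5}$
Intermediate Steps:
$C{\left(S \right)} = \frac{1}{2 S}$
$489602 + C{\left(K{\left(19 \right)} \right)} = 489602 + \frac{1}{2 \cdot 19} = 489602 + \frac{1}{2} \cdot \frac{1}{19} = 489602 + \frac{1}{38} = \frac{18604877}{38}$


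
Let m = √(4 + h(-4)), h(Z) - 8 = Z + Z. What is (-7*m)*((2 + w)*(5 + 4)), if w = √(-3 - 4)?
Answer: -252 - 126*I*√7 ≈ -252.0 - 333.36*I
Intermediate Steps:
h(Z) = 8 + 2*Z (h(Z) = 8 + (Z + Z) = 8 + 2*Z)
w = I*√7 (w = √(-7) = I*√7 ≈ 2.6458*I)
m = 2 (m = √(4 + (8 + 2*(-4))) = √(4 + (8 - 8)) = √(4 + 0) = √4 = 2)
(-7*m)*((2 + w)*(5 + 4)) = (-7*2)*((2 + I*√7)*(5 + 4)) = -14*(2 + I*√7)*9 = -14*(18 + 9*I*√7) = -252 - 126*I*√7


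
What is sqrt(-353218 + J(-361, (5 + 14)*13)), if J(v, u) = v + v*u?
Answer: 9*I*sqrt(5466) ≈ 665.39*I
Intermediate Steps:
J(v, u) = v + u*v
sqrt(-353218 + J(-361, (5 + 14)*13)) = sqrt(-353218 - 361*(1 + (5 + 14)*13)) = sqrt(-353218 - 361*(1 + 19*13)) = sqrt(-353218 - 361*(1 + 247)) = sqrt(-353218 - 361*248) = sqrt(-353218 - 89528) = sqrt(-442746) = 9*I*sqrt(5466)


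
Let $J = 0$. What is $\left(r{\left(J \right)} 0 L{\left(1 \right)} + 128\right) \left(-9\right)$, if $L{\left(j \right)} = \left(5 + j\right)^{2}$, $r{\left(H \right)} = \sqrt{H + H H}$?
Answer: $-1152$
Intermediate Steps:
$r{\left(H \right)} = \sqrt{H + H^{2}}$
$\left(r{\left(J \right)} 0 L{\left(1 \right)} + 128\right) \left(-9\right) = \left(\sqrt{0 \left(1 + 0\right)} 0 \left(5 + 1\right)^{2} + 128\right) \left(-9\right) = \left(\sqrt{0 \cdot 1} \cdot 0 \cdot 6^{2} + 128\right) \left(-9\right) = \left(\sqrt{0} \cdot 0 \cdot 36 + 128\right) \left(-9\right) = \left(0 \cdot 0 \cdot 36 + 128\right) \left(-9\right) = \left(0 \cdot 36 + 128\right) \left(-9\right) = \left(0 + 128\right) \left(-9\right) = 128 \left(-9\right) = -1152$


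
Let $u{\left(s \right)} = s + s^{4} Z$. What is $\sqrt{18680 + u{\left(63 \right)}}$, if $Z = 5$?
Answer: $2 \sqrt{19695887} \approx 8876.0$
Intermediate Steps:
$u{\left(s \right)} = s + 5 s^{4}$ ($u{\left(s \right)} = s + s^{4} \cdot 5 = s + 5 s^{4}$)
$\sqrt{18680 + u{\left(63 \right)}} = \sqrt{18680 + \left(63 + 5 \cdot 63^{4}\right)} = \sqrt{18680 + \left(63 + 5 \cdot 15752961\right)} = \sqrt{18680 + \left(63 + 78764805\right)} = \sqrt{18680 + 78764868} = \sqrt{78783548} = 2 \sqrt{19695887}$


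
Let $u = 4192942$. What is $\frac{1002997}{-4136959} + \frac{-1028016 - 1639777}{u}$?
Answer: $- \frac{15242058508661}{17346029143378} \approx -0.87871$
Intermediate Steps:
$\frac{1002997}{-4136959} + \frac{-1028016 - 1639777}{u} = \frac{1002997}{-4136959} + \frac{-1028016 - 1639777}{4192942} = 1002997 \left(- \frac{1}{4136959}\right) - \frac{2667793}{4192942} = - \frac{1002997}{4136959} - \frac{2667793}{4192942} = - \frac{15242058508661}{17346029143378}$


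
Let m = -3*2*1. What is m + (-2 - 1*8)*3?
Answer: -36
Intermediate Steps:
m = -6 (m = -6*1 = -6)
m + (-2 - 1*8)*3 = -6 + (-2 - 1*8)*3 = -6 + (-2 - 8)*3 = -6 - 10*3 = -6 - 30 = -36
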